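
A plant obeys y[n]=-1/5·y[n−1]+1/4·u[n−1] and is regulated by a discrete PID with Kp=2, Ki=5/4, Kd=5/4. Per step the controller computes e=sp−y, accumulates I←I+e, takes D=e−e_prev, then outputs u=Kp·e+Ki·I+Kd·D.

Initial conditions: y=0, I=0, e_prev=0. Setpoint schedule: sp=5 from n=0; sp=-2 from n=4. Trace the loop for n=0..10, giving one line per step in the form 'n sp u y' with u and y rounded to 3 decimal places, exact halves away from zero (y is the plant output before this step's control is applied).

(exact arithmetic carried between steps; '≈' marks a value shown rounded to 6 d.p. or computed from one; I and e_prev carry over from the previous line; the table rounds u and y to 3 d.p., halves away from zero)
n=0: y=0, sp=5, e=sp−y=5; I=5, D=e−e_prev=5; u=2·5+5/4·5+5/4·5=22.5; next y=-1/5·0+1/4·22.5=5.625
n=1: y=5.625, sp=5, e=sp−y=-0.625; I=4.375, D=e−e_prev=-5.625; u=2·(-0.625)+5/4·4.375+5/4·(-5.625)=-2.8125; next y=-1/5·5.625+1/4·(-2.8125)=-1.828125
n=2: y=-1.828125, sp=5, e=sp−y=6.828125; I=11.203125, D=e−e_prev=7.453125; u=2·6.828125+5/4·11.203125+5/4·7.453125≈36.976563; next y=-1/5·(-1.828125)+1/4·36.976563≈9.609766
n=3: y≈9.609766, sp=5, e=sp−y≈-4.609766; I≈6.593359, D=e−e_prev≈-11.437891; u=2·(-4.609766)+5/4·6.593359+5/4·(-11.437891)≈-15.275195; next y=-1/5·9.609766+1/4·(-15.275195)≈-5.740752
n=4: y≈-5.740752, sp=-2, e=sp−y≈3.740752; I≈10.334111, D=e−e_prev≈8.350518; u=2·3.740752+5/4·10.334111+5/4·8.350518≈30.837290; next y=-1/5·(-5.740752)+1/4·30.837290≈8.857473
n=5: y≈8.857473, sp=-2, e=sp−y≈-10.857473; I≈-0.523362, D=e−e_prev≈-14.598225; u=2·(-10.857473)+5/4·(-0.523362)+5/4·(-14.598225)≈-40.616929; next y=-1/5·8.857473+1/4·(-40.616929)≈-11.925727
n=6: y≈-11.925727, sp=-2, e=sp−y≈9.925727; I≈9.402365, D=e−e_prev≈20.783200; u=2·9.925727+5/4·9.402365+5/4·20.783200≈57.583410; next y=-1/5·(-11.925727)+1/4·57.583410≈16.780998
n=7: y≈16.780998, sp=-2, e=sp−y≈-18.780998; I≈-9.378633, D=e−e_prev≈-28.706725; u=2·(-18.780998)+5/4·(-9.378633)+5/4·(-28.706725)≈-85.168692; next y=-1/5·16.780998+1/4·(-85.168692)≈-24.648373
n=8: y≈-24.648373, sp=-2, e=sp−y≈22.648373; I≈13.269740, D=e−e_prev≈41.429370; u=2·22.648373+5/4·13.269740+5/4·41.429370≈113.670633; next y=-1/5·(-24.648373)+1/4·113.670633≈33.347333
n=9: y≈33.347333, sp=-2, e=sp−y≈-35.347333; I≈-22.077593, D=e−e_prev≈-57.995705; u=2·(-35.347333)+5/4·(-22.077593)+5/4·(-57.995705)≈-170.786288; next y=-1/5·33.347333+1/4·(-170.786288)≈-49.366039
n=10: y≈-49.366039, sp=-2, e=sp−y≈47.366039; I≈25.288446, D=e−e_prev≈82.713371; u=2·47.366039+5/4·25.288446+5/4·82.713371≈229.734349; next y=-1/5·(-49.366039)+1/4·229.734349≈67.306795

0 5 22.500 0.000
1 5 -2.813 5.625
2 5 36.977 -1.828
3 5 -15.275 9.610
4 -2 30.837 -5.741
5 -2 -40.617 8.857
6 -2 57.583 -11.926
7 -2 -85.169 16.781
8 -2 113.671 -24.648
9 -2 -170.786 33.347
10 -2 229.734 -49.366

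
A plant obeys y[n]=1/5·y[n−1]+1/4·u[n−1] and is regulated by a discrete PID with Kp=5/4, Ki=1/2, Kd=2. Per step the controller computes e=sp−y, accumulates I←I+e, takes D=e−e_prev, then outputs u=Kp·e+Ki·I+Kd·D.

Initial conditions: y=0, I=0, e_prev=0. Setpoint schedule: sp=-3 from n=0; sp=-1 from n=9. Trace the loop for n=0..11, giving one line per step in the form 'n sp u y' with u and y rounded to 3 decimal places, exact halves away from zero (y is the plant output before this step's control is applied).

0 -3 -11.250 0.000
1 -3 3.797 -2.813
2 -3 -13.919 0.387
3 -3 4.995 -3.402
4 -3 -17.272 0.568
5 -3 6.783 -4.204
6 -3 -21.132 0.855
7 -3 9.435 -5.112
8 -3 -25.624 1.336
9 -1 20.636 -6.139
10 -1 -33.508 3.931
11 -1 27.374 -7.591

(exact arithmetic carried between steps; '≈' marks a value shown rounded to 6 d.p. or computed from one; I and e_prev carry over from the previous line; the table rounds u and y to 3 d.p., halves away from zero)
n=0: y=0, sp=-3, e=sp−y=-3; I=-3, D=e−e_prev=-3; u=5/4·(-3)+1/2·(-3)+2·(-3)=-11.25; next y=1/5·0+1/4·(-11.25)=-2.8125
n=1: y=-2.8125, sp=-3, e=sp−y=-0.1875; I=-3.1875, D=e−e_prev=2.8125; u=5/4·(-0.1875)+1/2·(-3.1875)+2·2.8125=3.796875; next y=1/5·(-2.8125)+1/4·3.796875≈0.386719
n=2: y≈0.386719, sp=-3, e=sp−y≈-3.386719; I≈-6.574219, D=e−e_prev≈-3.199219; u=5/4·(-3.386719)+1/2·(-6.574219)+2·(-3.199219)≈-13.918945; next y=1/5·0.386719+1/4·(-13.918945)≈-3.402393
n=3: y≈-3.402393, sp=-3, e=sp−y≈0.402393; I≈-6.171826, D=e−e_prev≈3.789111; u=5/4·0.402393+1/2·(-6.171826)+2·3.789111≈4.995300; next y=1/5·(-3.402393)+1/4·4.995300≈0.568347
n=4: y≈0.568347, sp=-3, e=sp−y≈-3.568347; I≈-9.740173, D=e−e_prev≈-3.970739; u=5/4·(-3.568347)+1/2·(-9.740173)+2·(-3.970739)≈-17.271998; next y=1/5·0.568347+1/4·(-17.271998)≈-4.204330
n=5: y≈-4.204330, sp=-3, e=sp−y≈1.204330; I≈-8.535843, D=e−e_prev≈4.772677; u=5/4·1.204330+1/2·(-8.535843)+2·4.772677≈6.782845; next y=1/5·(-4.204330)+1/4·6.782845≈0.854845
n=6: y≈0.854845, sp=-3, e=sp−y≈-3.854845; I≈-12.390688, D=e−e_prev≈-5.059175; u=5/4·(-3.854845)+1/2·(-12.390688)+2·(-5.059175)≈-21.132251; next y=1/5·0.854845+1/4·(-21.132251)≈-5.112094
n=7: y≈-5.112094, sp=-3, e=sp−y≈2.112094; I≈-10.278594, D=e−e_prev≈5.966939; u=5/4·2.112094+1/2·(-10.278594)+2·5.966939≈9.434698; next y=1/5·(-5.112094)+1/4·9.434698≈1.336256
n=8: y≈1.336256, sp=-3, e=sp−y≈-4.336256; I≈-14.614850, D=e−e_prev≈-6.448349; u=5/4·(-4.336256)+1/2·(-14.614850)+2·(-6.448349)≈-25.624443; next y=1/5·1.336256+1/4·(-25.624443)≈-6.138860
n=9: y≈-6.138860, sp=-1, e=sp−y≈5.138860; I≈-9.475990, D=e−e_prev≈9.475115; u=5/4·5.138860+1/2·(-9.475990)+2·9.475115≈20.635810; next y=1/5·(-6.138860)+1/4·20.635810≈3.931181
n=10: y≈3.931181, sp=-1, e=sp−y≈-4.931181; I≈-14.407171, D=e−e_prev≈-10.070040; u=5/4·(-4.931181)+1/2·(-14.407171)+2·(-10.070040)≈-33.507642; next y=1/5·3.931181+1/4·(-33.507642)≈-7.590674
n=11: y≈-7.590674, sp=-1, e=sp−y≈6.590674; I≈-7.816496, D=e−e_prev≈11.521855; u=5/4·6.590674+1/2·(-7.816496)+2·11.521855≈27.373805; next y=1/5·(-7.590674)+1/4·27.373805≈5.325316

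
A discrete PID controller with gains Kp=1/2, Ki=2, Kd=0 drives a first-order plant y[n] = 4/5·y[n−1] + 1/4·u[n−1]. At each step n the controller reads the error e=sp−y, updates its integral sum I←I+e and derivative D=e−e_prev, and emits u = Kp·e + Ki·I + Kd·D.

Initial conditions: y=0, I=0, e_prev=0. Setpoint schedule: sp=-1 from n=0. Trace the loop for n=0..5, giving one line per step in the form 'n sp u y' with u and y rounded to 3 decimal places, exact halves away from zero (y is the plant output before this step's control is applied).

0 -1 -2.500 0.000
1 -1 -2.938 -0.625
2 -1 -2.164 -1.234
3 -1 -0.960 -1.529
4 -1 -0.067 -1.463
5 -1 0.169 -1.187

(exact arithmetic carried between steps; '≈' marks a value shown rounded to 6 d.p. or computed from one; I and e_prev carry over from the previous line; the table rounds u and y to 3 d.p., halves away from zero)
n=0: y=0, sp=-1, e=sp−y=-1; I=-1, D=e−e_prev=-1; u=1/2·(-1)+2·(-1)+0·(-1)=-2.5; next y=4/5·0+1/4·(-2.5)=-0.625
n=1: y=-0.625, sp=-1, e=sp−y=-0.375; I=-1.375, D=e−e_prev=0.625; u=1/2·(-0.375)+2·(-1.375)+0·0.625=-2.9375; next y=4/5·(-0.625)+1/4·(-2.9375)=-1.234375
n=2: y=-1.234375, sp=-1, e=sp−y=0.234375; I=-1.140625, D=e−e_prev=0.609375; u=1/2·0.234375+2·(-1.140625)+0·0.609375≈-2.164063; next y=4/5·(-1.234375)+1/4·(-2.164063)≈-1.528516
n=3: y≈-1.528516, sp=-1, e=sp−y≈0.528516; I≈-0.612109, D=e−e_prev≈0.294141; u=1/2·0.528516+2·(-0.612109)+0·0.294141≈-0.959961; next y=4/5·(-1.528516)+1/4·(-0.959961)≈-1.462803
n=4: y≈-1.462803, sp=-1, e=sp−y≈0.462803; I≈-0.149307, D=e−e_prev≈-0.065713; u=1/2·0.462803+2·(-0.149307)+0·(-0.065713)≈-0.067212; next y=4/5·(-1.462803)+1/4·(-0.067212)≈-1.187045
n=5: y≈-1.187045, sp=-1, e=sp−y≈0.187045; I≈0.037739, D=e−e_prev≈-0.275758; u=1/2·0.187045+2·0.037739+0·(-0.275758)≈0.169000; next y=4/5·(-1.187045)+1/4·0.169000≈-0.907386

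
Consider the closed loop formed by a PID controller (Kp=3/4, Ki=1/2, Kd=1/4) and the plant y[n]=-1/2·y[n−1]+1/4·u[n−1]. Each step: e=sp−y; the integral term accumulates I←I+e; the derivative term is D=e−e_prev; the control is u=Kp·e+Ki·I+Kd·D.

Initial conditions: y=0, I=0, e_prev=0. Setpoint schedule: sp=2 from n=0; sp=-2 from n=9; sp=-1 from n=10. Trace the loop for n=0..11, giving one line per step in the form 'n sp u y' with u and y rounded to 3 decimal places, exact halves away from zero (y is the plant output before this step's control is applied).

(exact arithmetic carried between steps; '≈' marks a value shown rounded to 6 d.p. or computed from one; I and e_prev carry over from the previous line; the table rounds u and y to 3 d.p., halves away from zero)
n=0: y=0, sp=2, e=sp−y=2; I=2, D=e−e_prev=2; u=3/4·2+1/2·2+1/4·2=3; next y=-1/2·0+1/4·3=0.75
n=1: y=0.75, sp=2, e=sp−y=1.25; I=3.25, D=e−e_prev=-0.75; u=3/4·1.25+1/2·3.25+1/4·(-0.75)=2.375; next y=-1/2·0.75+1/4·2.375=0.21875
n=2: y=0.21875, sp=2, e=sp−y=1.78125; I=5.03125, D=e−e_prev=0.53125; u=3/4·1.78125+1/2·5.03125+1/4·0.53125=3.984375; next y=-1/2·0.21875+1/4·3.984375≈0.886719
n=3: y≈0.886719, sp=2, e=sp−y≈1.113281; I≈6.144531, D=e−e_prev≈-0.667969; u=3/4·1.113281+1/2·6.144531+1/4·(-0.667969)≈3.740234; next y=-1/2·0.886719+1/4·3.740234≈0.491699
n=4: y≈0.491699, sp=2, e=sp−y≈1.508301; I≈7.652832, D=e−e_prev≈0.395020; u=3/4·1.508301+1/2·7.652832+1/4·0.395020≈5.056396; next y=-1/2·0.491699+1/4·5.056396≈1.018250
n=5: y≈1.018250, sp=2, e=sp−y≈0.981750; I≈8.634583, D=e−e_prev≈-0.526550; u=3/4·0.981750+1/2·8.634583+1/4·(-0.526550)≈4.921967; next y=-1/2·1.018250+1/4·4.921967≈0.721367
n=6: y≈0.721367, sp=2, e=sp−y≈1.278633; I≈9.913216, D=e−e_prev≈0.296883; u=3/4·1.278633+1/2·9.913216+1/4·0.296883≈5.989803; next y=-1/2·0.721367+1/4·5.989803≈1.136767
n=7: y≈1.136767, sp=2, e=sp−y≈0.863233; I≈10.776448, D=e−e_prev≈-0.415401; u=3/4·0.863233+1/2·10.776448+1/4·(-0.415401)≈5.931798; next y=-1/2·1.136767+1/4·5.931798≈0.914566
n=8: y≈0.914566, sp=2, e=sp−y≈1.085434; I≈11.861882, D=e−e_prev≈0.222201; u=3/4·1.085434+1/2·11.861882+1/4·0.222201≈6.800567; next y=-1/2·0.914566+1/4·6.800567≈1.242859
n=9: y≈1.242859, sp=-2, e=sp−y≈-3.242859; I≈8.619024, D=e−e_prev≈-4.328293; u=3/4·(-3.242859)+1/2·8.619024+1/4·(-4.328293)≈0.795294; next y=-1/2·1.242859+1/4·0.795294≈-0.422606
n=10: y≈-0.422606, sp=-1, e=sp−y≈-0.577394; I≈8.041629, D=e−e_prev≈2.665465; u=3/4·(-0.577394)+1/2·8.041629+1/4·2.665465≈4.254135; next y=-1/2·(-0.422606)+1/4·4.254135≈1.274837
n=11: y≈1.274837, sp=-1, e=sp−y≈-2.274837; I≈5.766793, D=e−e_prev≈-1.697442; u=3/4·(-2.274837)+1/2·5.766793+1/4·(-1.697442)≈0.752908; next y=-1/2·1.274837+1/4·0.752908≈-0.449191

0 2 3.000 0.000
1 2 2.375 0.750
2 2 3.984 0.219
3 2 3.740 0.887
4 2 5.056 0.492
5 2 4.922 1.018
6 2 5.990 0.721
7 2 5.932 1.137
8 2 6.801 0.915
9 -2 0.795 1.243
10 -1 4.254 -0.423
11 -1 0.753 1.275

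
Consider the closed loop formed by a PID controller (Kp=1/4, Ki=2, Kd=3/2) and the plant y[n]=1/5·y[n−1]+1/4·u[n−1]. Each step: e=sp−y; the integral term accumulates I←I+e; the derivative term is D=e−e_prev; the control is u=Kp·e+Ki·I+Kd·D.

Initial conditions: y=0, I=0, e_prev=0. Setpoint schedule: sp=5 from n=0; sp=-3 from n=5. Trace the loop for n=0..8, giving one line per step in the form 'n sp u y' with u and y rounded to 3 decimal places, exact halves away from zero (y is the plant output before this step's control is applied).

(exact arithmetic carried between steps; '≈' marks a value shown rounded to 6 d.p. or computed from one; I and e_prev carry over from the previous line; the table rounds u and y to 3 d.p., halves away from zero)
n=0: y=0, sp=5, e=sp−y=5; I=5, D=e−e_prev=5; u=1/4·5+2·5+3/2·5=18.75; next y=1/5·0+1/4·18.75=4.6875
n=1: y=4.6875, sp=5, e=sp−y=0.3125; I=5.3125, D=e−e_prev=-4.6875; u=1/4·0.3125+2·5.3125+3/2·(-4.6875)=3.671875; next y=1/5·4.6875+1/4·3.671875≈1.855469
n=2: y≈1.855469, sp=5, e=sp−y≈3.144531; I≈8.457031, D=e−e_prev≈2.832031; u=1/4·3.144531+2·8.457031+3/2·2.832031≈21.948242; next y=1/5·1.855469+1/4·21.948242≈5.858154
n=3: y≈5.858154, sp=5, e=sp−y≈-0.858154; I≈7.598877, D=e−e_prev≈-4.002686; u=1/4·(-0.858154)+2·7.598877+3/2·(-4.002686)≈8.979187; next y=1/5·5.858154+1/4·8.979187≈3.416428
n=4: y≈3.416428, sp=5, e=sp−y≈1.583572; I≈9.182449, D=e−e_prev≈2.441727; u=1/4·1.583572+2·9.182449+3/2·2.441727≈22.423382; next y=1/5·3.416428+1/4·22.423382≈6.289131
n=5: y≈6.289131, sp=-3, e=sp−y≈-9.289131; I≈-0.106682, D=e−e_prev≈-10.872703; u=1/4·(-9.289131)+2·(-0.106682)+3/2·(-10.872703)≈-18.844701; next y=1/5·6.289131+1/4·(-18.844701)≈-3.453349
n=6: y≈-3.453349, sp=-3, e=sp−y≈0.453349; I≈0.346667, D=e−e_prev≈9.742480; u=1/4·0.453349+2·0.346667+3/2·9.742480≈15.420392; next y=1/5·(-3.453349)+1/4·15.420392≈3.164428
n=7: y≈3.164428, sp=-3, e=sp−y≈-6.164428; I≈-5.817761, D=e−e_prev≈-6.617777; u=1/4·(-6.164428)+2·(-5.817761)+3/2·(-6.617777)≈-23.103295; next y=1/5·3.164428+1/4·(-23.103295)≈-5.142938
n=8: y≈-5.142938, sp=-3, e=sp−y≈2.142938; I≈-3.674823, D=e−e_prev≈8.307366; u=1/4·2.142938+2·(-3.674823)+3/2·8.307366≈5.647138; next y=1/5·(-5.142938)+1/4·5.647138≈0.383197

0 5 18.750 0.000
1 5 3.672 4.688
2 5 21.948 1.855
3 5 8.979 5.858
4 5 22.423 3.416
5 -3 -18.845 6.289
6 -3 15.420 -3.453
7 -3 -23.103 3.164
8 -3 5.647 -5.143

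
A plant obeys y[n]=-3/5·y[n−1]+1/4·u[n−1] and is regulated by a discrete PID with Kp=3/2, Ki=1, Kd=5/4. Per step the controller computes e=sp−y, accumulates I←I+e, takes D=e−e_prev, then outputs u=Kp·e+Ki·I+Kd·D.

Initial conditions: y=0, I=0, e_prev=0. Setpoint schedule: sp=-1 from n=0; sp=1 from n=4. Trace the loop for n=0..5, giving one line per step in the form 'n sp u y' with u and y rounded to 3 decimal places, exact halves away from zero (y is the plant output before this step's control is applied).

0 -1 -3.750 0.000
1 -1 0.016 -0.938
2 -1 -6.858 0.566
3 -1 3.283 -2.054
4 1 -6.843 2.053
5 1 13.475 -2.943

(exact arithmetic carried between steps; '≈' marks a value shown rounded to 6 d.p. or computed from one; I and e_prev carry over from the previous line; the table rounds u and y to 3 d.p., halves away from zero)
n=0: y=0, sp=-1, e=sp−y=-1; I=-1, D=e−e_prev=-1; u=3/2·(-1)+1·(-1)+5/4·(-1)=-3.75; next y=-3/5·0+1/4·(-3.75)=-0.9375
n=1: y=-0.9375, sp=-1, e=sp−y=-0.0625; I=-1.0625, D=e−e_prev=0.9375; u=3/2·(-0.0625)+1·(-1.0625)+5/4·0.9375=0.015625; next y=-3/5·(-0.9375)+1/4·0.015625≈0.566406
n=2: y≈0.566406, sp=-1, e=sp−y≈-1.566406; I≈-2.628906, D=e−e_prev≈-1.503906; u=3/2·(-1.566406)+1·(-2.628906)+5/4·(-1.503906)≈-6.858398; next y=-3/5·0.566406+1/4·(-6.858398)≈-2.054443
n=3: y≈-2.054443, sp=-1, e=sp−y≈1.054443; I≈-1.574463, D=e−e_prev≈2.620850; u=3/2·1.054443+1·(-1.574463)+5/4·2.620850≈3.283264; next y=-3/5·(-2.054443)+1/4·3.283264≈2.053482
n=4: y≈2.053482, sp=1, e=sp−y≈-1.053482; I≈-2.627945, D=e−e_prev≈-2.107925; u=3/2·(-1.053482)+1·(-2.627945)+5/4·(-2.107925)≈-6.843075; next y=-3/5·2.053482+1/4·(-6.843075)≈-2.942858
n=5: y≈-2.942858, sp=1, e=sp−y≈3.942858; I≈1.314913, D=e−e_prev≈4.996340; u=3/2·3.942858+1·1.314913+5/4·4.996340≈13.474625; next y=-3/5·(-2.942858)+1/4·13.474625≈5.134371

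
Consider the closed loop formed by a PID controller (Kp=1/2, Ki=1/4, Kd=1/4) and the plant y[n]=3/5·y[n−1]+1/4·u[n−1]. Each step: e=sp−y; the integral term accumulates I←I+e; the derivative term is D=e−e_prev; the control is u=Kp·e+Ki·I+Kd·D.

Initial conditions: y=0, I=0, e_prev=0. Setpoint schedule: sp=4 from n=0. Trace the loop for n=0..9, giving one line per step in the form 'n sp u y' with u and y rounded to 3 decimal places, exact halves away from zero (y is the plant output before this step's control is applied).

(exact arithmetic carried between steps; '≈' marks a value shown rounded to 6 d.p. or computed from one; I and e_prev carry over from the previous line; the table rounds u and y to 3 d.p., halves away from zero)
n=0: y=0, sp=4, e=sp−y=4; I=4, D=e−e_prev=4; u=1/2·4+1/4·4+1/4·4=4; next y=3/5·0+1/4·4=1
n=1: y=1, sp=4, e=sp−y=3; I=7, D=e−e_prev=-1; u=1/2·3+1/4·7+1/4·(-1)=3; next y=3/5·1+1/4·3=1.35
n=2: y=1.35, sp=4, e=sp−y=2.65; I=9.65, D=e−e_prev=-0.35; u=1/2·2.65+1/4·9.65+1/4·(-0.35)=3.65; next y=3/5·1.35+1/4·3.65=1.7225
n=3: y=1.7225, sp=4, e=sp−y=2.2775; I=11.9275, D=e−e_prev=-0.3725; u=1/2·2.2775+1/4·11.9275+1/4·(-0.3725)=4.0275; next y=3/5·1.7225+1/4·4.0275=2.040375
n=4: y=2.040375, sp=4, e=sp−y=1.959625; I=13.887125, D=e−e_prev=-0.317875; u=1/2·1.959625+1/4·13.887125+1/4·(-0.317875)=4.372125; next y=3/5·2.040375+1/4·4.372125≈2.317256
n=5: y≈2.317256, sp=4, e=sp−y≈1.682744; I≈15.569869, D=e−e_prev≈-0.276881; u=1/2·1.682744+1/4·15.569869+1/4·(-0.276881)≈4.664619; next y=3/5·2.317256+1/4·4.664619≈2.556508
n=6: y≈2.556508, sp=4, e=sp−y≈1.443492; I≈17.013360, D=e−e_prev≈-0.239252; u=1/2·1.443492+1/4·17.013360+1/4·(-0.239252)≈4.915273; next y=3/5·2.556508+1/4·4.915273≈2.762723
n=7: y≈2.762723, sp=4, e=sp−y≈1.237277; I≈18.250637, D=e−e_prev≈-0.206215; u=1/2·1.237277+1/4·18.250637+1/4·(-0.206215)≈5.129744; next y=3/5·2.762723+1/4·5.129744≈2.940070
n=8: y≈2.940070, sp=4, e=sp−y≈1.059930; I≈19.310567, D=e−e_prev≈-0.177347; u=1/2·1.059930+1/4·19.310567+1/4·(-0.177347)≈5.313270; next y=3/5·2.940070+1/4·5.313270≈3.092359
n=9: y≈3.092359, sp=4, e=sp−y≈0.907641; I≈20.218208, D=e−e_prev≈-0.152290; u=1/2·0.907641+1/4·20.218208+1/4·(-0.152290)≈5.470300; next y=3/5·3.092359+1/4·5.470300≈3.222991

0 4 4.000 0.000
1 4 3.000 1.000
2 4 3.650 1.350
3 4 4.028 1.723
4 4 4.372 2.040
5 4 4.665 2.317
6 4 4.915 2.557
7 4 5.130 2.763
8 4 5.313 2.940
9 4 5.470 3.092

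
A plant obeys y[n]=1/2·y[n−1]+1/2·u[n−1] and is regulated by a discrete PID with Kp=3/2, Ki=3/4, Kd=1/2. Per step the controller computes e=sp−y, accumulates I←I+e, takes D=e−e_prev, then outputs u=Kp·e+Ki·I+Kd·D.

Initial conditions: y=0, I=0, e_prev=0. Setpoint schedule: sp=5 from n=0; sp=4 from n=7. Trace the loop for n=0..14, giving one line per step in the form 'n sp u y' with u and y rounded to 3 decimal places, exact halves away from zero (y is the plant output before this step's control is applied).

(exact arithmetic carried between steps; '≈' marks a value shown rounded to 6 d.p. or computed from one; I and e_prev carry over from the previous line; the table rounds u and y to 3 d.p., halves away from zero)
n=0: y=0, sp=5, e=sp−y=5; I=5, D=e−e_prev=5; u=3/2·5+3/4·5+1/2·5=13.75; next y=1/2·0+1/2·13.75=6.875
n=1: y=6.875, sp=5, e=sp−y=-1.875; I=3.125, D=e−e_prev=-6.875; u=3/2·(-1.875)+3/4·3.125+1/2·(-6.875)=-3.90625; next y=1/2·6.875+1/2·(-3.90625)=1.484375
n=2: y=1.484375, sp=5, e=sp−y=3.515625; I=6.640625, D=e−e_prev=5.390625; u=3/2·3.515625+3/4·6.640625+1/2·5.390625≈12.949219; next y=1/2·1.484375+1/2·12.949219≈7.216797
n=3: y≈7.216797, sp=5, e=sp−y≈-2.216797; I≈4.423828, D=e−e_prev≈-5.732422; u=3/2·(-2.216797)+3/4·4.423828+1/2·(-5.732422)≈-2.873535; next y=1/2·7.216797+1/2·(-2.873535)≈2.171631
n=4: y≈2.171631, sp=5, e=sp−y≈2.828369; I≈7.252197, D=e−e_prev≈5.045166; u=3/2·2.828369+3/4·7.252197+1/2·5.045166≈12.204285; next y=1/2·2.171631+1/2·12.204285≈7.187958
n=5: y≈7.187958, sp=5, e=sp−y≈-2.187958; I≈5.064240, D=e−e_prev≈-5.016327; u=3/2·(-2.187958)+3/4·5.064240+1/2·(-5.016327)≈-1.991920; next y=1/2·7.187958+1/2·(-1.991920)≈2.598019
n=6: y≈2.598019, sp=5, e=sp−y≈2.401981; I≈7.466221, D=e−e_prev≈4.589939; u=3/2·2.401981+3/4·7.466221+1/2·4.589939≈11.497607; next y=1/2·2.598019+1/2·11.497607≈7.047813
n=7: y≈7.047813, sp=4, e=sp−y≈-3.047813; I≈4.418408, D=e−e_prev≈-5.449794; u=3/2·(-3.047813)+3/4·4.418408+1/2·(-5.449794)≈-3.982811; next y=1/2·7.047813+1/2·(-3.982811)≈1.532501
n=8: y≈1.532501, sp=4, e=sp−y≈2.467499; I≈6.885907, D=e−e_prev≈5.515312; u=3/2·2.467499+3/4·6.885907+1/2·5.515312≈11.623334; next y=1/2·1.532501+1/2·11.623334≈6.577918
n=9: y≈6.577918, sp=4, e=sp−y≈-2.577918; I≈4.307989, D=e−e_prev≈-5.045417; u=3/2·(-2.577918)+3/4·4.307989+1/2·(-5.045417)≈-3.158593; next y=1/2·6.577918+1/2·(-3.158593)≈1.709662
n=10: y≈1.709662, sp=4, e=sp−y≈2.290338; I≈6.598327, D=e−e_prev≈4.868255; u=3/2·2.290338+3/4·6.598327+1/2·4.868255≈10.818379; next y=1/2·1.709662+1/2·10.818379≈6.264021
n=11: y≈6.264021, sp=4, e=sp−y≈-2.264021; I≈4.334306, D=e−e_prev≈-4.554358; u=3/2·(-2.264021)+3/4·4.334306+1/2·(-4.554358)≈-2.422481; next y=1/2·6.264021+1/2·(-2.422481)≈1.920770
n=12: y≈1.920770, sp=4, e=sp−y≈2.079230; I≈6.413536, D=e−e_prev≈4.343251; u=3/2·2.079230+3/4·6.413536+1/2·4.343251≈10.100623; next y=1/2·1.920770+1/2·10.100623≈6.010696
n=13: y≈6.010696, sp=4, e=sp−y≈-2.010696; I≈4.402840, D=e−e_prev≈-4.089926; u=3/2·(-2.010696)+3/4·4.402840+1/2·(-4.089926)≈-1.758878; next y=1/2·6.010696+1/2·(-1.758878)≈2.125909
n=14: y≈2.125909, sp=4, e=sp−y≈1.874091; I≈6.276930, D=e−e_prev≈3.884787; u=3/2·1.874091+3/4·6.276930+1/2·3.884787≈9.461227; next y=1/2·2.125909+1/2·9.461227≈5.793568

0 5 13.750 0.000
1 5 -3.906 6.875
2 5 12.949 1.484
3 5 -2.874 7.217
4 5 12.204 2.172
5 5 -1.992 7.188
6 5 11.498 2.598
7 4 -3.983 7.048
8 4 11.623 1.533
9 4 -3.159 6.578
10 4 10.818 1.710
11 4 -2.422 6.264
12 4 10.101 1.921
13 4 -1.759 6.011
14 4 9.461 2.126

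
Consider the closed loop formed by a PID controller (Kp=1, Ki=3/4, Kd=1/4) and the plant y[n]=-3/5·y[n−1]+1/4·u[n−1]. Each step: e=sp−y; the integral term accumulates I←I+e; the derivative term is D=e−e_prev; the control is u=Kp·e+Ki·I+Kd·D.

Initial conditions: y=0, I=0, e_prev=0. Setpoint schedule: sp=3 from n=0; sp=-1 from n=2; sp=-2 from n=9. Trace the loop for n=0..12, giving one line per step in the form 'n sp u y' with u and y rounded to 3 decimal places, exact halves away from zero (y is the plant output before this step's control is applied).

0 3 6.000 0.000
1 3 4.500 1.500
2 -1 0.550 0.225
3 -1 0.758 0.003
4 -1 -0.421 0.188
5 -1 -0.454 -0.218
6 -1 -1.612 0.017
7 -1 -1.455 -0.413
8 -1 -2.598 -0.116
9 -2 -4.258 -0.580
10 -2 -4.916 -0.716
11 -2 -5.747 -0.799
12 -2 -6.353 -0.957

(exact arithmetic carried between steps; '≈' marks a value shown rounded to 6 d.p. or computed from one; I and e_prev carry over from the previous line; the table rounds u and y to 3 d.p., halves away from zero)
n=0: y=0, sp=3, e=sp−y=3; I=3, D=e−e_prev=3; u=1·3+3/4·3+1/4·3=6; next y=-3/5·0+1/4·6=1.5
n=1: y=1.5, sp=3, e=sp−y=1.5; I=4.5, D=e−e_prev=-1.5; u=1·1.5+3/4·4.5+1/4·(-1.5)=4.5; next y=-3/5·1.5+1/4·4.5=0.225
n=2: y=0.225, sp=-1, e=sp−y=-1.225; I=3.275, D=e−e_prev=-2.725; u=1·(-1.225)+3/4·3.275+1/4·(-2.725)=0.55; next y=-3/5·0.225+1/4·0.55=0.0025
n=3: y=0.0025, sp=-1, e=sp−y=-1.0025; I=2.2725, D=e−e_prev=0.2225; u=1·(-1.0025)+3/4·2.2725+1/4·0.2225=0.7575; next y=-3/5·0.0025+1/4·0.7575=0.187875
n=4: y=0.187875, sp=-1, e=sp−y=-1.187875; I=1.084625, D=e−e_prev=-0.185375; u=1·(-1.187875)+3/4·1.084625+1/4·(-0.185375)=-0.42075; next y=-3/5·0.187875+1/4·(-0.42075)≈-0.217913
n=5: y≈-0.217913, sp=-1, e=sp−y≈-0.782088; I≈0.302538, D=e−e_prev≈0.405788; u=1·(-0.782088)+3/4·0.302538+1/4·0.405788≈-0.453738; next y=-3/5·(-0.217913)+1/4·(-0.453738)≈0.017313
n=6: y≈0.017313, sp=-1, e=sp−y≈-1.017313; I≈-0.714776, D=e−e_prev≈-0.235226; u=1·(-1.017313)+3/4·(-0.714776)+1/4·(-0.235226)≈-1.612201; next y=-3/5·0.017313+1/4·(-1.612201)≈-0.413438
n=7: y≈-0.413438, sp=-1, e=sp−y≈-0.586562; I≈-1.301337, D=e−e_prev≈0.430751; u=1·(-0.586562)+3/4·(-1.301337)+1/4·0.430751≈-1.454877; next y=-3/5·(-0.413438)+1/4·(-1.454877)≈-0.115656
n=8: y≈-0.115656, sp=-1, e=sp−y≈-0.884344; I≈-2.185681, D=e−e_prev≈-0.297782; u=1·(-0.884344)+3/4·(-2.185681)+1/4·(-0.297782)≈-2.598050; next y=-3/5·(-0.115656)+1/4·(-2.598050)≈-0.580119
n=9: y≈-0.580119, sp=-2, e=sp−y≈-1.419881; I≈-3.605562, D=e−e_prev≈-0.535538; u=1·(-1.419881)+3/4·(-3.605562)+1/4·(-0.535538)≈-4.257938; next y=-3/5·(-0.580119)+1/4·(-4.257938)≈-0.716413
n=10: y≈-0.716413, sp=-2, e=sp−y≈-1.283587; I≈-4.889149, D=e−e_prev≈0.136295; u=1·(-1.283587)+3/4·(-4.889149)+1/4·0.136295≈-4.916375; next y=-3/5·(-0.716413)+1/4·(-4.916375)≈-0.799246
n=11: y≈-0.799246, sp=-2, e=sp−y≈-1.200754; I≈-6.089903, D=e−e_prev≈0.082833; u=1·(-1.200754)+3/4·(-6.089903)+1/4·0.082833≈-5.747473; next y=-3/5·(-0.799246)+1/4·(-5.747473)≈-0.957321
n=12: y≈-0.957321, sp=-2, e=sp−y≈-1.042679; I≈-7.132583, D=e−e_prev≈0.158075; u=1·(-1.042679)+3/4·(-7.132583)+1/4·0.158075≈-6.352597; next y=-3/5·(-0.957321)+1/4·(-6.352597)≈-1.013757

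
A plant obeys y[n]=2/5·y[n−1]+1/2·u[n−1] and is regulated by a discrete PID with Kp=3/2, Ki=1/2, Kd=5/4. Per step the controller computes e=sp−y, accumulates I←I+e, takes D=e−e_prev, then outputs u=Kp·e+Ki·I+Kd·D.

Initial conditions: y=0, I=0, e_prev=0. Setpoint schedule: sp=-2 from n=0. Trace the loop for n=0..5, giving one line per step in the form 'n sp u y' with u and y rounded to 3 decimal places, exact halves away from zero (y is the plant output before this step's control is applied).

(exact arithmetic carried between steps; '≈' marks a value shown rounded to 6 d.p. or computed from one; I and e_prev carry over from the previous line; the table rounds u and y to 3 d.p., halves away from zero)
n=0: y=0, sp=-2, e=sp−y=-2; I=-2, D=e−e_prev=-2; u=3/2·(-2)+1/2·(-2)+5/4·(-2)=-6.5; next y=2/5·0+1/2·(-6.5)=-3.25
n=1: y=-3.25, sp=-2, e=sp−y=1.25; I=-0.75, D=e−e_prev=3.25; u=3/2·1.25+1/2·(-0.75)+5/4·3.25=5.5625; next y=2/5·(-3.25)+1/2·5.5625=1.48125
n=2: y=1.48125, sp=-2, e=sp−y=-3.48125; I=-4.23125, D=e−e_prev=-4.73125; u=3/2·(-3.48125)+1/2·(-4.23125)+5/4·(-4.73125)≈-13.251563; next y=2/5·1.48125+1/2·(-13.251563)≈-6.033281
n=3: y≈-6.033281, sp=-2, e=sp−y≈4.033281; I≈-0.197969, D=e−e_prev≈7.514531; u=3/2·4.033281+1/2·(-0.197969)+5/4·7.514531≈15.344102; next y=2/5·(-6.033281)+1/2·15.344102≈5.258738
n=4: y≈5.258738, sp=-2, e=sp−y≈-7.258738; I≈-7.456707, D=e−e_prev≈-11.292020; u=3/2·(-7.258738)+1/2·(-7.456707)+5/4·(-11.292020)≈-28.731485; next y=2/5·5.258738+1/2·(-28.731485)≈-12.262247
n=5: y≈-12.262247, sp=-2, e=sp−y≈10.262247; I≈2.805540, D=e−e_prev≈17.520986; u=3/2·10.262247+1/2·2.805540+5/4·17.520986≈38.697373; next y=2/5·(-12.262247)+1/2·38.697373≈14.443788

0 -2 -6.500 0.000
1 -2 5.563 -3.250
2 -2 -13.252 1.481
3 -2 15.344 -6.033
4 -2 -28.731 5.259
5 -2 38.697 -12.262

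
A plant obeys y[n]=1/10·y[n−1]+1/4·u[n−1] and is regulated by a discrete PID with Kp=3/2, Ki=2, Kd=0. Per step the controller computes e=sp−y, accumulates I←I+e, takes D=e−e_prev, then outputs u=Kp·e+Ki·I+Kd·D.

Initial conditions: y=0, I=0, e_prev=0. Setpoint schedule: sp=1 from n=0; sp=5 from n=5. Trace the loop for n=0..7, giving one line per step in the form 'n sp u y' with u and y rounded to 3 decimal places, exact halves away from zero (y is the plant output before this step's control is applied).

(exact arithmetic carried between steps; '≈' marks a value shown rounded to 6 d.p. or computed from one; I and e_prev carry over from the previous line; the table rounds u and y to 3 d.p., halves away from zero)
n=0: y=0, sp=1, e=sp−y=1; I=1, D=e−e_prev=1; u=3/2·1+2·1+0·1=3.5; next y=1/10·0+1/4·3.5=0.875
n=1: y=0.875, sp=1, e=sp−y=0.125; I=1.125, D=e−e_prev=-0.875; u=3/2·0.125+2·1.125+0·(-0.875)=2.4375; next y=1/10·0.875+1/4·2.4375=0.696875
n=2: y=0.696875, sp=1, e=sp−y=0.303125; I=1.428125, D=e−e_prev=0.178125; u=3/2·0.303125+2·1.428125+0·0.178125≈3.310938; next y=1/10·0.696875+1/4·3.310938≈0.897422
n=3: y≈0.897422, sp=1, e=sp−y≈0.102578; I≈1.530703, D=e−e_prev≈-0.200547; u=3/2·0.102578+2·1.530703+0·(-0.200547)≈3.215273; next y=1/10·0.897422+1/4·3.215273≈0.893561
n=4: y≈0.893561, sp=1, e=sp−y≈0.106439; I≈1.637143, D=e−e_prev≈0.003861; u=3/2·0.106439+2·1.637143+0·0.003861≈3.433944; next y=1/10·0.893561+1/4·3.433944≈0.947842
n=5: y≈0.947842, sp=5, e=sp−y≈4.052158; I≈5.689300, D=e−e_prev≈3.945718; u=3/2·4.052158+2·5.689300+0·3.945718≈17.456838; next y=1/10·0.947842+1/4·17.456838≈4.458994
n=6: y≈4.458994, sp=5, e=sp−y≈0.541006; I≈6.230307, D=e−e_prev≈-3.511151; u=3/2·0.541006+2·6.230307+0·(-3.511151)≈13.272123; next y=1/10·4.458994+1/4·13.272123≈3.763930
n=7: y≈3.763930, sp=5, e=sp−y≈1.236070; I≈7.466377, D=e−e_prev≈0.695063; u=3/2·1.236070+2·7.466377+0·0.695063≈16.786858; next y=1/10·3.763930+1/4·16.786858≈4.573108

0 1 3.500 0.000
1 1 2.438 0.875
2 1 3.311 0.697
3 1 3.215 0.897
4 1 3.434 0.894
5 5 17.457 0.948
6 5 13.272 4.459
7 5 16.787 3.764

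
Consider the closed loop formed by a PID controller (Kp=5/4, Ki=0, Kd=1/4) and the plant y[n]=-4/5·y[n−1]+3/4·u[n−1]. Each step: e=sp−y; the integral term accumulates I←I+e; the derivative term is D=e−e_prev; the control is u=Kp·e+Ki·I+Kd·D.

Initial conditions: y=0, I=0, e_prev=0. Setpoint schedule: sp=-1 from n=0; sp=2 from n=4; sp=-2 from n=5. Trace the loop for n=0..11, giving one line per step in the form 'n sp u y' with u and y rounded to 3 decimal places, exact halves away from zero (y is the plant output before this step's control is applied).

(exact arithmetic carried between steps; '≈' marks a value shown rounded to 6 d.p. or computed from one; I and e_prev carry over from the previous line; the table rounds u and y to 3 d.p., halves away from zero)
n=0: y=0, sp=-1, e=sp−y=-1; I=-1, D=e−e_prev=-1; u=5/4·(-1)+0·(-1)+1/4·(-1)=-1.5; next y=-4/5·0+3/4·(-1.5)=-1.125
n=1: y=-1.125, sp=-1, e=sp−y=0.125; I=-0.875, D=e−e_prev=1.125; u=5/4·0.125+0·(-0.875)+1/4·1.125=0.4375; next y=-4/5·(-1.125)+3/4·0.4375=1.228125
n=2: y=1.228125, sp=-1, e=sp−y=-2.228125; I=-3.103125, D=e−e_prev=-2.353125; u=5/4·(-2.228125)+0·(-3.103125)+1/4·(-2.353125)≈-3.373438; next y=-4/5·1.228125+3/4·(-3.373438)≈-3.512578
n=3: y≈-3.512578, sp=-1, e=sp−y≈2.512578; I≈-0.590547, D=e−e_prev≈4.740703; u=5/4·2.512578+0·(-0.590547)+1/4·4.740703≈4.325898; next y=-4/5·(-3.512578)+3/4·4.325898≈6.054486
n=4: y≈6.054486, sp=2, e=sp−y≈-4.054486; I≈-4.645033, D=e−e_prev≈-6.567064; u=5/4·(-4.054486)+0·(-4.645033)+1/4·(-6.567064)≈-6.709874; next y=-4/5·6.054486+3/4·(-6.709874)≈-9.875995
n=5: y≈-9.875995, sp=-2, e=sp−y≈7.875995; I≈3.230961, D=e−e_prev≈11.930481; u=5/4·7.875995+0·3.230961+1/4·11.930481≈12.827613; next y=-4/5·(-9.875995)+3/4·12.827613≈17.521506
n=6: y≈17.521506, sp=-2, e=sp−y≈-19.521506; I≈-16.290544, D=e−e_prev≈-27.397500; u=5/4·(-19.521506)+0·(-16.290544)+1/4·(-27.397500)≈-31.251257; next y=-4/5·17.521506+3/4·(-31.251257)≈-37.455648
n=7: y≈-37.455648, sp=-2, e=sp−y≈35.455648; I≈19.165103, D=e−e_prev≈54.977153; u=5/4·35.455648+0·19.165103+1/4·54.977153≈58.063848; next y=-4/5·(-37.455648)+3/4·58.063848≈73.512404
n=8: y≈73.512404, sp=-2, e=sp−y≈-75.512404; I≈-56.347301, D=e−e_prev≈-110.968051; u=5/4·(-75.512404)+0·(-56.347301)+1/4·(-110.968051)≈-122.132518; next y=-4/5·73.512404+3/4·(-122.132518)≈-150.409311
n=9: y≈-150.409311, sp=-2, e=sp−y≈148.409311; I≈92.062011, D=e−e_prev≈223.921715; u=5/4·148.409311+0·92.062011+1/4·223.921715≈241.492068; next y=-4/5·(-150.409311)+3/4·241.492068≈301.446500
n=10: y≈301.446500, sp=-2, e=sp−y≈-303.446500; I≈-211.384489, D=e−e_prev≈-451.855812; u=5/4·(-303.446500)+0·(-211.384489)+1/4·(-451.855812)≈-492.272078; next y=-4/5·301.446500+3/4·(-492.272078)≈-610.361259
n=11: y≈-610.361259, sp=-2, e=sp−y≈608.361259; I≈396.976769, D=e−e_prev≈911.807759; u=5/4·608.361259+0·396.976769+1/4·911.807759≈988.403513; next y=-4/5·(-610.361259)+3/4·988.403513≈1229.591642

0 -1 -1.500 0.000
1 -1 0.438 -1.125
2 -1 -3.373 1.228
3 -1 4.326 -3.513
4 2 -6.710 6.054
5 -2 12.828 -9.876
6 -2 -31.251 17.522
7 -2 58.064 -37.456
8 -2 -122.133 73.512
9 -2 241.492 -150.409
10 -2 -492.272 301.447
11 -2 988.404 -610.361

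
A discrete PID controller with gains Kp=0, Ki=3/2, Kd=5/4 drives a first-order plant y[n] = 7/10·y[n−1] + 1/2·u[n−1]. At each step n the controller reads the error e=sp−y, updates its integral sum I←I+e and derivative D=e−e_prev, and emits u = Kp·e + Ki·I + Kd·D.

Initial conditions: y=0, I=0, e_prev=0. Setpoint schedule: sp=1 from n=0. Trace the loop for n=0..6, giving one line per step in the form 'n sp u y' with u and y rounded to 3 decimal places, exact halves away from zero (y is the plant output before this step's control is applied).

0 1 2.750 0.000
1 1 -0.781 1.375
2 1 2.584 0.572
3 1 -0.859 1.692
4 1 2.080 0.755
5 1 -0.961 1.569
6 1 1.818 0.618

(exact arithmetic carried between steps; '≈' marks a value shown rounded to 6 d.p. or computed from one; I and e_prev carry over from the previous line; the table rounds u and y to 3 d.p., halves away from zero)
n=0: y=0, sp=1, e=sp−y=1; I=1, D=e−e_prev=1; u=0·1+3/2·1+5/4·1=2.75; next y=7/10·0+1/2·2.75=1.375
n=1: y=1.375, sp=1, e=sp−y=-0.375; I=0.625, D=e−e_prev=-1.375; u=0·(-0.375)+3/2·0.625+5/4·(-1.375)=-0.78125; next y=7/10·1.375+1/2·(-0.78125)=0.571875
n=2: y=0.571875, sp=1, e=sp−y=0.428125; I=1.053125, D=e−e_prev=0.803125; u=0·0.428125+3/2·1.053125+5/4·0.803125≈2.583594; next y=7/10·0.571875+1/2·2.583594≈1.692109
n=3: y≈1.692109, sp=1, e=sp−y≈-0.692109; I≈0.361016, D=e−e_prev≈-1.120234; u=0·(-0.692109)+3/2·0.361016+5/4·(-1.120234)≈-0.858770; next y=7/10·1.692109+1/2·(-0.858770)≈0.755092
n=4: y≈0.755092, sp=1, e=sp−y≈0.244908; I≈0.605924, D=e−e_prev≈0.937018; u=0·0.244908+3/2·0.605924+5/4·0.937018≈2.080158; next y=7/10·0.755092+1/2·2.080158≈1.568643
n=5: y≈1.568643, sp=1, e=sp−y≈-0.568643; I≈0.037281, D=e−e_prev≈-0.813551; u=0·(-0.568643)+3/2·0.037281+5/4·(-0.813551)≈-0.961018; next y=7/10·1.568643+1/2·(-0.961018)≈0.617541
n=6: y≈0.617541, sp=1, e=sp−y≈0.382459; I≈0.419740, D=e−e_prev≈0.951102; u=0·0.382459+3/2·0.419740+5/4·0.951102≈1.818487; next y=7/10·0.617541+1/2·1.818487≈1.341522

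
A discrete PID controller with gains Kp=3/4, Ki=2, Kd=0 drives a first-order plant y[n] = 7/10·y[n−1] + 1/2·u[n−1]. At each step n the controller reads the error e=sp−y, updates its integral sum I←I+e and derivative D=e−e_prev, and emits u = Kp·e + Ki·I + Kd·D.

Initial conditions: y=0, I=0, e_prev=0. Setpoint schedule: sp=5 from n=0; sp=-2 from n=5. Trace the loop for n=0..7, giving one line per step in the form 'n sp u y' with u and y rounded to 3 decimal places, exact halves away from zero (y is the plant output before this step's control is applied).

(exact arithmetic carried between steps; '≈' marks a value shown rounded to 6 d.p. or computed from one; I and e_prev carry over from the previous line; the table rounds u and y to 3 d.p., halves away from zero)
n=0: y=0, sp=5, e=sp−y=5; I=5, D=e−e_prev=5; u=3/4·5+2·5+0·5=13.75; next y=7/10·0+1/2·13.75=6.875
n=1: y=6.875, sp=5, e=sp−y=-1.875; I=3.125, D=e−e_prev=-6.875; u=3/4·(-1.875)+2·3.125+0·(-6.875)=4.84375; next y=7/10·6.875+1/2·4.84375=7.234375
n=2: y=7.234375, sp=5, e=sp−y=-2.234375; I=0.890625, D=e−e_prev=-0.359375; u=3/4·(-2.234375)+2·0.890625+0·(-0.359375)≈0.105469; next y=7/10·7.234375+1/2·0.105469≈5.116797
n=3: y≈5.116797, sp=5, e=sp−y≈-0.116797; I≈0.773828, D=e−e_prev≈2.117578; u=3/4·(-0.116797)+2·0.773828+0·2.117578≈1.460059; next y=7/10·5.116797+1/2·1.460059≈4.311787
n=4: y≈4.311787, sp=5, e=sp−y≈0.688213; I≈1.462041, D=e−e_prev≈0.805010; u=3/4·0.688213+2·1.462041+0·0.805010≈3.440242; next y=7/10·4.311787+1/2·3.440242≈4.738372
n=5: y≈4.738372, sp=-2, e=sp−y≈-6.738372; I≈-5.276331, D=e−e_prev≈-7.426585; u=3/4·(-6.738372)+2·(-5.276331)+0·(-7.426585)≈-15.606440; next y=7/10·4.738372+1/2·(-15.606440)≈-4.486360
n=6: y≈-4.486360, sp=-2, e=sp−y≈2.486360; I≈-2.789971, D=e−e_prev≈9.224732; u=3/4·2.486360+2·(-2.789971)+0·9.224732≈-3.715172; next y=7/10·(-4.486360)+1/2·(-3.715172)≈-4.998038
n=7: y≈-4.998038, sp=-2, e=sp−y≈2.998038; I≈0.208067, D=e−e_prev≈0.511678; u=3/4·2.998038+2·0.208067+0·0.511678≈2.664662; next y=7/10·(-4.998038)+1/2·2.664662≈-2.166295

0 5 13.750 0.000
1 5 4.844 6.875
2 5 0.105 7.234
3 5 1.460 5.117
4 5 3.440 4.312
5 -2 -15.606 4.738
6 -2 -3.715 -4.486
7 -2 2.665 -4.998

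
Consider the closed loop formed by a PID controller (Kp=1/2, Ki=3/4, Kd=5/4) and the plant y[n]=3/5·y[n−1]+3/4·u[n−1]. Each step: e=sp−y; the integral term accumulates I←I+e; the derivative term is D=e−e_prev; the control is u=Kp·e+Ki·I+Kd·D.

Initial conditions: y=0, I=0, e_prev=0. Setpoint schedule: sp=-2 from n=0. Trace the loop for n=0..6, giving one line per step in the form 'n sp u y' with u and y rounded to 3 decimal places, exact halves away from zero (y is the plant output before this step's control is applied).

0 -2 -5.000 0.000
1 -2 5.375 -3.750
2 -2 -11.828 1.781
3 -2 16.209 -7.802
4 -2 -29.613 7.475
5 -2 45.377 -17.725
6 -2 -77.136 23.398

(exact arithmetic carried between steps; '≈' marks a value shown rounded to 6 d.p. or computed from one; I and e_prev carry over from the previous line; the table rounds u and y to 3 d.p., halves away from zero)
n=0: y=0, sp=-2, e=sp−y=-2; I=-2, D=e−e_prev=-2; u=1/2·(-2)+3/4·(-2)+5/4·(-2)=-5; next y=3/5·0+3/4·(-5)=-3.75
n=1: y=-3.75, sp=-2, e=sp−y=1.75; I=-0.25, D=e−e_prev=3.75; u=1/2·1.75+3/4·(-0.25)+5/4·3.75=5.375; next y=3/5·(-3.75)+3/4·5.375=1.78125
n=2: y=1.78125, sp=-2, e=sp−y=-3.78125; I=-4.03125, D=e−e_prev=-5.53125; u=1/2·(-3.78125)+3/4·(-4.03125)+5/4·(-5.53125)=-11.828125; next y=3/5·1.78125+3/4·(-11.828125)≈-7.802344
n=3: y≈-7.802344, sp=-2, e=sp−y≈5.802344; I≈1.771094, D=e−e_prev≈9.583594; u=1/2·5.802344+3/4·1.771094+5/4·9.583594≈16.208984; next y=3/5·(-7.802344)+3/4·16.208984≈7.475332
n=4: y≈7.475332, sp=-2, e=sp−y≈-9.475332; I≈-7.704238, D=e−e_prev≈-15.277676; u=1/2·(-9.475332)+3/4·(-7.704238)+5/4·(-15.277676)≈-29.612939; next y=3/5·7.475332+3/4·(-29.612939)≈-17.724505
n=5: y≈-17.724505, sp=-2, e=sp−y≈15.724505; I≈8.020267, D=e−e_prev≈25.199837; u=1/2·15.724505+3/4·8.020267+5/4·25.199837≈45.377250; next y=3/5·(-17.724505)+3/4·45.377250≈23.398234
n=6: y≈23.398234, sp=-2, e=sp−y≈-25.398234; I≈-17.377967, D=e−e_prev≈-41.122739; u=1/2·(-25.398234)+3/4·(-17.377967)+5/4·(-41.122739)≈-77.136017; next y=3/5·23.398234+3/4·(-77.136017)≈-43.813072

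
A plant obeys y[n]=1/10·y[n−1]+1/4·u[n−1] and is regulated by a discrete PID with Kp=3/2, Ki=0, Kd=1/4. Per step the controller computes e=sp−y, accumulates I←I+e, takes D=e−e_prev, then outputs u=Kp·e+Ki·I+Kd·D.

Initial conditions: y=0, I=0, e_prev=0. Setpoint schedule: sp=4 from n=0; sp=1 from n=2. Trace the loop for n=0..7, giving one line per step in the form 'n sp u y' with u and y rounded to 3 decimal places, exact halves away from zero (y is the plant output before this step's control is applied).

(exact arithmetic carried between steps; '≈' marks a value shown rounded to 6 d.p. or computed from one; I and e_prev carry over from the previous line; the table rounds u and y to 3 d.p., halves away from zero)
n=0: y=0, sp=4, e=sp−y=4; I=4, D=e−e_prev=4; u=3/2·4+0·4+1/4·4=7; next y=1/10·0+1/4·7=1.75
n=1: y=1.75, sp=4, e=sp−y=2.25; I=6.25, D=e−e_prev=-1.75; u=3/2·2.25+0·6.25+1/4·(-1.75)=2.9375; next y=1/10·1.75+1/4·2.9375=0.909375
n=2: y=0.909375, sp=1, e=sp−y=0.090625; I=6.340625, D=e−e_prev=-2.159375; u=3/2·0.090625+0·6.340625+1/4·(-2.159375)≈-0.403906; next y=1/10·0.909375+1/4·(-0.403906)≈-0.010039
n=3: y≈-0.010039, sp=1, e=sp−y≈1.010039; I≈7.350664, D=e−e_prev≈0.919414; u=3/2·1.010039+0·7.350664+1/4·0.919414≈1.744912; next y=1/10·(-0.010039)+1/4·1.744912≈0.435224
n=4: y≈0.435224, sp=1, e=sp−y≈0.564776; I≈7.915440, D=e−e_prev≈-0.445263; u=3/2·0.564776+0·7.915440+1/4·(-0.445263)≈0.735848; next y=1/10·0.435224+1/4·0.735848≈0.227484
n=5: y≈0.227484, sp=1, e=sp−y≈0.772516; I≈8.687956, D=e−e_prev≈0.207740; u=3/2·0.772516+0·8.687956+1/4·0.207740≈1.210708; next y=1/10·0.227484+1/4·1.210708≈0.325426
n=6: y≈0.325426, sp=1, e=sp−y≈0.674574; I≈9.362530, D=e−e_prev≈-0.097941; u=3/2·0.674574+0·9.362530+1/4·(-0.097941)≈0.987376; next y=1/10·0.325426+1/4·0.987376≈0.279387
n=7: y≈0.279387, sp=1, e=sp−y≈0.720613; I≈10.083143, D=e−e_prev≈0.046039; u=3/2·0.720613+0·10.083143+1/4·0.046039≈1.092430; next y=1/10·0.279387+1/4·1.092430≈0.301046

0 4 7.000 0.000
1 4 2.938 1.750
2 1 -0.404 0.909
3 1 1.745 -0.010
4 1 0.736 0.435
5 1 1.211 0.227
6 1 0.987 0.325
7 1 1.092 0.279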